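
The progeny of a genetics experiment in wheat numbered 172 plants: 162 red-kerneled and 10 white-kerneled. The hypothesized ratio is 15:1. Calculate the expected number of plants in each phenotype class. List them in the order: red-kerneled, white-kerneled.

161.25, 10.75

The 15:1 ratio has 16 parts, so with N = 172 the expected counts are:
  red-kerneled: 172 × 15/16 = 161.25
  white-kerneled: 172 × 1/16 = 10.75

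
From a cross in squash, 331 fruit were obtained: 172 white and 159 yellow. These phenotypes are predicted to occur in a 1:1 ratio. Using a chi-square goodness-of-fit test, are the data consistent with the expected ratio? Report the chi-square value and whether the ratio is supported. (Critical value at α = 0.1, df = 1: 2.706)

Expected counts for N = 331 under a 1:1 ratio (total parts = 2):
  white: 331 × 1/2 = 165.5
  yellow: 331 × 1/2 = 165.5
χ² = Σ (O − E)² / E
  white: (172 − 165.5)² / 165.5 = 0.2553
  yellow: (159 − 165.5)² / 165.5 = 0.2553
χ² = 0.2553 + 0.2553 = 0.5106 ≈ 0.511
Degrees of freedom = 2 − 1 = 1; critical value at α = 0.1 is 2.706.
Since 0.511 < 2.706, we fail to reject the null hypothesis — the data are consistent with the 1:1 ratio.

0.511; consistent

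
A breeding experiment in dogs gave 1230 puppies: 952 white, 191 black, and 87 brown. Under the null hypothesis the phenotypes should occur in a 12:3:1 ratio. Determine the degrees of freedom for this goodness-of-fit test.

2

A goodness-of-fit test with 3 phenotype classes has df = 3 − 1 = 2.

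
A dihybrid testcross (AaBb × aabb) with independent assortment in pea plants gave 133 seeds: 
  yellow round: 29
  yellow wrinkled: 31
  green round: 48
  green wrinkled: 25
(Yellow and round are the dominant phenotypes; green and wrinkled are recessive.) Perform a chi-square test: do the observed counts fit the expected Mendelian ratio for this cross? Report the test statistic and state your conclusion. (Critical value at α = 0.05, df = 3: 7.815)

9.286; not consistent

A dihybrid testcross with independent assortment gives a 1:1:1:1 ratio.
Total ratio parts = 4. Expected numbers out of 133:
  yellow round: 133 × 1/4 = 33.25
  yellow wrinkled: 133 × 1/4 = 33.25
  green round: 133 × 1/4 = 33.25
  green wrinkled: 133 × 1/4 = 33.25
χ² = Σ (O − E)² / E
  yellow round: (29 − 33.25)² / 33.25 = 0.5432
  yellow wrinkled: (31 − 33.25)² / 33.25 = 0.1523
  green round: (48 − 33.25)² / 33.25 = 6.5432
  green wrinkled: (25 − 33.25)² / 33.25 = 2.0470
χ² = 0.5432 + 0.1523 + 6.5432 + 2.0470 = 9.2857 ≈ 9.286
Degrees of freedom = 4 − 1 = 3; critical value at α = 0.05 is 7.815.
Since 9.286 > 7.815, we reject the null hypothesis — the data do not fit the 1:1:1:1 ratio.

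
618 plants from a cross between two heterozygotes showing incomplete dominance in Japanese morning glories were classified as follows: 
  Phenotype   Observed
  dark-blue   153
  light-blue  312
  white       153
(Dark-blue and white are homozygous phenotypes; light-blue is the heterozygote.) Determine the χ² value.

0.058

With incomplete dominance, a heterozygote × heterozygote cross gives a 1:2:1 phenotypic ratio.
Total ratio parts = 4. Expected numbers out of 618:
  dark-blue: 618 × 1/4 = 154.5
  light-blue: 618 × 2/4 = 309
  white: 618 × 1/4 = 154.5
χ² = Σ (O − E)² / E
  dark-blue: (153 − 154.5)² / 154.5 = 0.0146
  light-blue: (312 − 309)² / 309 = 0.0291
  white: (153 − 154.5)² / 154.5 = 0.0146
χ² = 0.0146 + 0.0291 + 0.0146 = 0.0583 ≈ 0.058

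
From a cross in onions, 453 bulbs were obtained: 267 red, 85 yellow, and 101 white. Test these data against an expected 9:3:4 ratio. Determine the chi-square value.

1.908

Under the 9:3:4 hypothesis (Σ ratio = 16, N = 453):
  red: 453 × 9/16 = 254.8125
  yellow: 453 × 3/16 = 84.9375
  white: 453 × 4/16 = 113.25
χ² = Σ (O − E)² / E
  red: (267 − 254.8125)² / 254.8125 = 0.5829
  yellow: (85 − 84.9375)² / 84.9375 = 0.0000
  white: (101 − 113.25)² / 113.25 = 1.3251
χ² = 0.5829 + 0.0000 + 1.3251 = 1.908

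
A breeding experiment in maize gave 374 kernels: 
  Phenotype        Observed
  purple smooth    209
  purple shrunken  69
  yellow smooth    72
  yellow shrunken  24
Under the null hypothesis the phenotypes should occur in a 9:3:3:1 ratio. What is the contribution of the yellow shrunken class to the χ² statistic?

0.017

Total ratio parts = 16. Expected numbers out of 374:
  purple smooth: 374 × 9/16 = 210.375
  purple shrunken: 374 × 3/16 = 70.125
  yellow smooth: 374 × 3/16 = 70.125
  yellow shrunken: 374 × 1/16 = 23.375
Contribution of yellow shrunken: (24 − 23.375)² / 23.375 = 0.0167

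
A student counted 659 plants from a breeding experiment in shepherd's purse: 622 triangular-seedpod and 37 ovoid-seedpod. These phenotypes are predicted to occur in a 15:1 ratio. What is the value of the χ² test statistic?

0.454

Under the 15:1 hypothesis (Σ ratio = 16, N = 659):
  triangular-seedpod: 659 × 15/16 = 617.8125
  ovoid-seedpod: 659 × 1/16 = 41.1875
χ² = Σ (O − E)² / E
  triangular-seedpod: (622 − 617.8125)² / 617.8125 = 0.0284
  ovoid-seedpod: (37 − 41.1875)² / 41.1875 = 0.4257
χ² = 0.0284 + 0.4257 = 0.4541 ≈ 0.454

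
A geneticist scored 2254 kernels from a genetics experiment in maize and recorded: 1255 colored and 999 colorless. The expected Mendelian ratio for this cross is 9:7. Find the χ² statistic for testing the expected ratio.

0.299

The 9:7 ratio has 16 parts, so with N = 2254 the expected counts are:
  colored: 2254 × 9/16 = 1267.875
  colorless: 2254 × 7/16 = 986.125
χ² = Σ (O − E)² / E
  colored: (1255 − 1267.875)² / 1267.875 = 0.1307
  colorless: (999 − 986.125)² / 986.125 = 0.1681
χ² = 0.1307 + 0.1681 = 0.2988 ≈ 0.299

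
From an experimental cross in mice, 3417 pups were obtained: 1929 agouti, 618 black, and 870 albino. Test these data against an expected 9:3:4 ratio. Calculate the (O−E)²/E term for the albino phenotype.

0.290

Under the 9:3:4 hypothesis (Σ ratio = 16, N = 3417):
  agouti: 3417 × 9/16 = 1922.0625
  black: 3417 × 3/16 = 640.6875
  albino: 3417 × 4/16 = 854.25
Contribution of albino: (870 − 854.25)² / 854.25 = 0.2904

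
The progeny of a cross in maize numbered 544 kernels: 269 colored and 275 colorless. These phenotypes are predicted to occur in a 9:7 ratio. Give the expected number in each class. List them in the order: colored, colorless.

306, 238

Total ratio parts = 16. Expected numbers out of 544:
  colored: 544 × 9/16 = 306
  colorless: 544 × 7/16 = 238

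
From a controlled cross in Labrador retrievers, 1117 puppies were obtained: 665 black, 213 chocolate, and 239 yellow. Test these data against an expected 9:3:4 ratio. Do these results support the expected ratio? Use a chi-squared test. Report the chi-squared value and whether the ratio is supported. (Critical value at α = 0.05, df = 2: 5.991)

Total ratio parts = 16. Expected numbers out of 1117:
  black: 1117 × 9/16 = 628.3125
  chocolate: 1117 × 3/16 = 209.4375
  yellow: 1117 × 4/16 = 279.25
χ² = Σ (O − E)² / E
  black: (665 − 628.3125)² / 628.3125 = 2.1422
  chocolate: (213 − 209.4375)² / 209.4375 = 0.0606
  yellow: (239 − 279.25)² / 279.25 = 5.8015
χ² = 2.1422 + 0.0606 + 5.8015 = 8.0043 ≈ 8.004
Degrees of freedom = 3 − 1 = 2; critical value at α = 0.05 is 5.991.
Since 8.004 > 5.991, we reject the null hypothesis — the data do not fit the 9:3:4 ratio.

8.004; not consistent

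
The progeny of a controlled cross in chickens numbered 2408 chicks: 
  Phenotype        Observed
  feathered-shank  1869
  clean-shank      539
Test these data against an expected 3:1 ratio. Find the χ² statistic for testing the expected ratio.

The 3:1 ratio has 4 parts, so with N = 2408 the expected counts are:
  feathered-shank: 2408 × 3/4 = 1806
  clean-shank: 2408 × 1/4 = 602
χ² = Σ (O − E)² / E
  feathered-shank: (1869 − 1806)² / 1806 = 2.1977
  clean-shank: (539 − 602)² / 602 = 6.5930
χ² = 2.1977 + 6.5930 = 8.7907 ≈ 8.791

8.791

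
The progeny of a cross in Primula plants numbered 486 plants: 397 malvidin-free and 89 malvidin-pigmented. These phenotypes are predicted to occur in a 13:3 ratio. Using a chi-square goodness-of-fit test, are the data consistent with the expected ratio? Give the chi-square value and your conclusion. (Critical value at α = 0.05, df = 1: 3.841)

0.061; consistent

Under the 13:3 hypothesis (Σ ratio = 16, N = 486):
  malvidin-free: 486 × 13/16 = 394.875
  malvidin-pigmented: 486 × 3/16 = 91.125
χ² = Σ (O − E)² / E
  malvidin-free: (397 − 394.875)² / 394.875 = 0.0114
  malvidin-pigmented: (89 − 91.125)² / 91.125 = 0.0496
χ² = 0.0114 + 0.0496 = 0.061
Degrees of freedom = 2 − 1 = 1; critical value at α = 0.05 is 3.841.
Since 0.061 < 3.841, we fail to reject the null hypothesis — the data are consistent with the 13:3 ratio.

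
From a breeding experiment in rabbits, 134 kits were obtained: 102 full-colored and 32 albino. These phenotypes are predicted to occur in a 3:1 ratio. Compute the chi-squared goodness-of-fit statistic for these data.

Total ratio parts = 4. Expected numbers out of 134:
  full-colored: 134 × 3/4 = 100.5
  albino: 134 × 1/4 = 33.5
χ² = Σ (O − E)² / E
  full-colored: (102 − 100.5)² / 100.5 = 0.0224
  albino: (32 − 33.5)² / 33.5 = 0.0672
χ² = 0.0224 + 0.0672 = 0.0896 ≈ 0.090

0.090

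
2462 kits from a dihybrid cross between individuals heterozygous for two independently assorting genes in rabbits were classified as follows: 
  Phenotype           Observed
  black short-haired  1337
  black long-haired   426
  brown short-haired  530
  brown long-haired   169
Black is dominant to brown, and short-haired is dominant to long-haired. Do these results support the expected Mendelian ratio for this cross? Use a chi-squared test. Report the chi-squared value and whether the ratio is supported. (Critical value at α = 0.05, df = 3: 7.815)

A dihybrid F₂ with independent assortment and complete dominance at both loci gives a 9:3:3:1 phenotypic ratio.
The 9:3:3:1 ratio has 16 parts, so with N = 2462 the expected counts are:
  black short-haired: 2462 × 9/16 = 1384.875
  black long-haired: 2462 × 3/16 = 461.625
  brown short-haired: 2462 × 3/16 = 461.625
  brown long-haired: 2462 × 1/16 = 153.875
χ² = Σ (O − E)² / E
  black short-haired: (1337 − 1384.875)² / 1384.875 = 1.6550
  black long-haired: (426 − 461.625)² / 461.625 = 2.7493
  brown short-haired: (530 − 461.625)² / 461.625 = 10.1276
  brown long-haired: (169 − 153.875)² / 153.875 = 1.4867
χ² = 1.6550 + 2.7493 + 10.1276 + 1.4867 = 16.0186 ≈ 16.019
Degrees of freedom = 4 − 1 = 3; critical value at α = 0.05 is 7.815.
Since 16.019 > 7.815, we reject the null hypothesis — the data do not fit the 9:3:3:1 ratio.

16.019; not consistent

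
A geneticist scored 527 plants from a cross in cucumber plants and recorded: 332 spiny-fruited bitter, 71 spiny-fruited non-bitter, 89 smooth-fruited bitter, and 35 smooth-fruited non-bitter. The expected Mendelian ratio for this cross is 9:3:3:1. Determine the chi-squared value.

Total ratio parts = 16. Expected numbers out of 527:
  spiny-fruited bitter: 527 × 9/16 = 296.4375
  spiny-fruited non-bitter: 527 × 3/16 = 98.8125
  smooth-fruited bitter: 527 × 3/16 = 98.8125
  smooth-fruited non-bitter: 527 × 1/16 = 32.9375
χ² = Σ (O − E)² / E
  spiny-fruited bitter: (332 − 296.4375)² / 296.4375 = 4.2663
  spiny-fruited non-bitter: (71 − 98.8125)² / 98.8125 = 7.8283
  smooth-fruited bitter: (89 − 98.8125)² / 98.8125 = 0.9744
  smooth-fruited non-bitter: (35 − 32.9375)² / 32.9375 = 0.1292
χ² = 4.2663 + 7.8283 + 0.9744 + 0.1292 = 13.1982 ≈ 13.198

13.198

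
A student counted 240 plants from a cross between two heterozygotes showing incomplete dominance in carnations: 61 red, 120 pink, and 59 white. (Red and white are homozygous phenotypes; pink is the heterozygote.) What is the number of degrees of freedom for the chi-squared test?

2

With incomplete dominance, a heterozygote × heterozygote cross gives a 1:2:1 phenotypic ratio.
A goodness-of-fit test with 3 phenotype classes has df = 3 − 1 = 2.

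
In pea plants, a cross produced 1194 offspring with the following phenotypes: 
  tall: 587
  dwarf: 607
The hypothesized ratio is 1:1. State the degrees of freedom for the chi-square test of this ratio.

A goodness-of-fit test with 2 phenotype classes has df = 2 − 1 = 1.

1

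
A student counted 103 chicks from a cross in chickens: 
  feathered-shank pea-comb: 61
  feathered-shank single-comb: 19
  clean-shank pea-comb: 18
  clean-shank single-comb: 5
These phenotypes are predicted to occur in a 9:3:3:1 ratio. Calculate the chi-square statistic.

Expected counts for N = 103 under a 9:3:3:1 ratio (total parts = 16):
  feathered-shank pea-comb: 103 × 9/16 = 57.9375
  feathered-shank single-comb: 103 × 3/16 = 19.3125
  clean-shank pea-comb: 103 × 3/16 = 19.3125
  clean-shank single-comb: 103 × 1/16 = 6.4375
χ² = Σ (O − E)² / E
  feathered-shank pea-comb: (61 − 57.9375)² / 57.9375 = 0.1619
  feathered-shank single-comb: (19 − 19.3125)² / 19.3125 = 0.0051
  clean-shank pea-comb: (18 − 19.3125)² / 19.3125 = 0.0892
  clean-shank single-comb: (5 − 6.4375)² / 6.4375 = 0.3210
χ² = 0.1619 + 0.0051 + 0.0892 + 0.3210 = 0.5772 ≈ 0.577

0.577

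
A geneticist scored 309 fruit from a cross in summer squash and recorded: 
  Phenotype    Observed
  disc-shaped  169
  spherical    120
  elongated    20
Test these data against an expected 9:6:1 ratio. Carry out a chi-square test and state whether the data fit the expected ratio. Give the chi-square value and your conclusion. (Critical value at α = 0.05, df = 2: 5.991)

0.305; consistent

Expected counts for N = 309 under a 9:6:1 ratio (total parts = 16):
  disc-shaped: 309 × 9/16 = 173.8125
  spherical: 309 × 6/16 = 115.875
  elongated: 309 × 1/16 = 19.3125
χ² = Σ (O − E)² / E
  disc-shaped: (169 − 173.8125)² / 173.8125 = 0.1332
  spherical: (120 − 115.875)² / 115.875 = 0.1468
  elongated: (20 − 19.3125)² / 19.3125 = 0.0245
χ² = 0.1332 + 0.1468 + 0.0245 = 0.3045 ≈ 0.305
Degrees of freedom = 3 − 1 = 2; critical value at α = 0.05 is 5.991.
Since 0.305 < 5.991, we fail to reject the null hypothesis — the data are consistent with the 9:6:1 ratio.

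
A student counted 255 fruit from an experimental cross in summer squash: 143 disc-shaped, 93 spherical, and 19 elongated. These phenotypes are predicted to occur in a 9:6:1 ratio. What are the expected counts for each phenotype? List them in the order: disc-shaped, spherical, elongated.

143.4375, 95.625, 15.9375

Under the 9:6:1 hypothesis (Σ ratio = 16, N = 255):
  disc-shaped: 255 × 9/16 = 143.4375
  spherical: 255 × 6/16 = 95.625
  elongated: 255 × 1/16 = 15.9375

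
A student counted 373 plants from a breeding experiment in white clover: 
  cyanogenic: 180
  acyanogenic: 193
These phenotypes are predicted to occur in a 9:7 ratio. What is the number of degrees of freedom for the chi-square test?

A goodness-of-fit test with 2 phenotype classes has df = 2 − 1 = 1.

1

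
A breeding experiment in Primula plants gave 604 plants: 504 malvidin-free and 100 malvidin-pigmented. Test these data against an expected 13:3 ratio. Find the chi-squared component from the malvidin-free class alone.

0.358

Expected counts for N = 604 under a 13:3 ratio (total parts = 16):
  malvidin-free: 604 × 13/16 = 490.75
  malvidin-pigmented: 604 × 3/16 = 113.25
Contribution of malvidin-free: (504 − 490.75)² / 490.75 = 0.3577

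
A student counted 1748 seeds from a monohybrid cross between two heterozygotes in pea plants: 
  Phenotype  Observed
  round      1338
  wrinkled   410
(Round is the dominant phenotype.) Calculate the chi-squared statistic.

For a monohybrid cross between heterozygotes with complete dominance, the expected phenotypic ratio is 3:1.
The 3:1 ratio has 4 parts, so with N = 1748 the expected counts are:
  round: 1748 × 3/4 = 1311
  wrinkled: 1748 × 1/4 = 437
χ² = Σ (O − E)² / E
  round: (1338 − 1311)² / 1311 = 0.5561
  wrinkled: (410 − 437)² / 437 = 1.6682
χ² = 0.5561 + 1.6682 = 2.2243 ≈ 2.224

2.224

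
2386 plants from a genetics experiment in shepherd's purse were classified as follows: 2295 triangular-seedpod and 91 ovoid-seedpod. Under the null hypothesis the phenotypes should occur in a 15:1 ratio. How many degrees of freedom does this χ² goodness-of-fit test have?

1

A goodness-of-fit test with 2 phenotype classes has df = 2 − 1 = 1.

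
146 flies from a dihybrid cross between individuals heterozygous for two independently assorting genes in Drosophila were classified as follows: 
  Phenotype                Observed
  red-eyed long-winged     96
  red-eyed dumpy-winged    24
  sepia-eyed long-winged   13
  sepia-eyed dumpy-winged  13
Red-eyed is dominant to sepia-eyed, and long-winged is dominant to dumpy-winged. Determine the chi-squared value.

11.954

A dihybrid F₂ with independent assortment and complete dominance at both loci gives a 9:3:3:1 phenotypic ratio.
The 9:3:3:1 ratio has 16 parts, so with N = 146 the expected counts are:
  red-eyed long-winged: 146 × 9/16 = 82.125
  red-eyed dumpy-winged: 146 × 3/16 = 27.375
  sepia-eyed long-winged: 146 × 3/16 = 27.375
  sepia-eyed dumpy-winged: 146 × 1/16 = 9.125
χ² = Σ (O − E)² / E
  red-eyed long-winged: (96 − 82.125)² / 82.125 = 2.3442
  red-eyed dumpy-winged: (24 − 27.375)² / 27.375 = 0.4161
  sepia-eyed long-winged: (13 − 27.375)² / 27.375 = 7.5485
  sepia-eyed dumpy-winged: (13 − 9.125)² / 9.125 = 1.6455
χ² = 2.3442 + 0.4161 + 7.5485 + 1.6455 = 11.9543 ≈ 11.954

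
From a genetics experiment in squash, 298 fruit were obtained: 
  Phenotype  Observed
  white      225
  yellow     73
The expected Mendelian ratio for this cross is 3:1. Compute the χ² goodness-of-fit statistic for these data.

0.040

Under the 3:1 hypothesis (Σ ratio = 4, N = 298):
  white: 298 × 3/4 = 223.5
  yellow: 298 × 1/4 = 74.5
χ² = Σ (O − E)² / E
  white: (225 − 223.5)² / 223.5 = 0.0101
  yellow: (73 − 74.5)² / 74.5 = 0.0302
χ² = 0.0101 + 0.0302 = 0.0403 ≈ 0.040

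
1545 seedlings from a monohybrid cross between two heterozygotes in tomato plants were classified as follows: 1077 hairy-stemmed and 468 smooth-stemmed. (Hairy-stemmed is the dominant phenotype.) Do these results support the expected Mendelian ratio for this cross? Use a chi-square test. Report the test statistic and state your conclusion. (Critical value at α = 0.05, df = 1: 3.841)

23.070; not consistent

For a monohybrid cross between heterozygotes with complete dominance, the expected phenotypic ratio is 3:1.
The 3:1 ratio has 4 parts, so with N = 1545 the expected counts are:
  hairy-stemmed: 1545 × 3/4 = 1158.75
  smooth-stemmed: 1545 × 1/4 = 386.25
χ² = Σ (O − E)² / E
  hairy-stemmed: (1077 − 1158.75)² / 1158.75 = 5.7675
  smooth-stemmed: (468 − 386.25)² / 386.25 = 17.3024
χ² = 5.7675 + 17.3024 = 23.0699 ≈ 23.070
Degrees of freedom = 2 − 1 = 1; critical value at α = 0.05 is 3.841.
Since 23.070 > 3.841, we reject the null hypothesis — the data do not fit the 3:1 ratio.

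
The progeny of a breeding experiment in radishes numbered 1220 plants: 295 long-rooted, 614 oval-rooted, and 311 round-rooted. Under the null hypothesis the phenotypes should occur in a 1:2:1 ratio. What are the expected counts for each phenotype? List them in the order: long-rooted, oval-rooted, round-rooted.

Total ratio parts = 4. Expected numbers out of 1220:
  long-rooted: 1220 × 1/4 = 305
  oval-rooted: 1220 × 2/4 = 610
  round-rooted: 1220 × 1/4 = 305

305, 610, 305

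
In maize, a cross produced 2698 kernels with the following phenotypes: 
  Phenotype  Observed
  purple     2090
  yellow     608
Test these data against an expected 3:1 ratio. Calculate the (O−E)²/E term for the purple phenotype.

The 3:1 ratio has 4 parts, so with N = 2698 the expected counts are:
  purple: 2698 × 3/4 = 2023.5
  yellow: 2698 × 1/4 = 674.5
Contribution of purple: (2090 − 2023.5)² / 2023.5 = 2.1854

2.185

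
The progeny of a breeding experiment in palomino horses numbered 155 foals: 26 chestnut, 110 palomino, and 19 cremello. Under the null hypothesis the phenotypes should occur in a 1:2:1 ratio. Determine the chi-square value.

The 1:2:1 ratio has 4 parts, so with N = 155 the expected counts are:
  chestnut: 155 × 1/4 = 38.75
  palomino: 155 × 2/4 = 77.5
  cremello: 155 × 1/4 = 38.75
χ² = Σ (O − E)² / E
  chestnut: (26 − 38.75)² / 38.75 = 4.1952
  palomino: (110 − 77.5)² / 77.5 = 13.6290
  cremello: (19 − 38.75)² / 38.75 = 10.0661
χ² = 4.1952 + 13.6290 + 10.0661 = 27.8903 ≈ 27.890

27.890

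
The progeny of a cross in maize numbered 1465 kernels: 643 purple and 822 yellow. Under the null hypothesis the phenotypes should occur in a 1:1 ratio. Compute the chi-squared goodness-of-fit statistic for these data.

The 1:1 ratio has 2 parts, so with N = 1465 the expected counts are:
  purple: 1465 × 1/2 = 732.5
  yellow: 1465 × 1/2 = 732.5
χ² = Σ (O − E)² / E
  purple: (643 − 732.5)² / 732.5 = 10.9355
  yellow: (822 − 732.5)² / 732.5 = 10.9355
χ² = 10.9355 + 10.9355 = 21.871

21.871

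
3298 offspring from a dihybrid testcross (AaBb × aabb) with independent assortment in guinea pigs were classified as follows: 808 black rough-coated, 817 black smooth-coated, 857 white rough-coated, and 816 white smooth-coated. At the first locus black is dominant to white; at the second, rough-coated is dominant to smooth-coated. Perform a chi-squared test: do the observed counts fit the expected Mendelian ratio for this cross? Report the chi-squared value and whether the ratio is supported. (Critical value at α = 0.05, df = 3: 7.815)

1.767; consistent

A dihybrid testcross with independent assortment gives a 1:1:1:1 ratio.
Expected counts for N = 3298 under a 1:1:1:1 ratio (total parts = 4):
  black rough-coated: 3298 × 1/4 = 824.5
  black smooth-coated: 3298 × 1/4 = 824.5
  white rough-coated: 3298 × 1/4 = 824.5
  white smooth-coated: 3298 × 1/4 = 824.5
χ² = Σ (O − E)² / E
  black rough-coated: (808 − 824.5)² / 824.5 = 0.3302
  black smooth-coated: (817 − 824.5)² / 824.5 = 0.0682
  white rough-coated: (857 − 824.5)² / 824.5 = 1.2811
  white smooth-coated: (816 − 824.5)² / 824.5 = 0.0876
χ² = 0.3302 + 0.0682 + 1.2811 + 0.0876 = 1.7671 ≈ 1.767
Degrees of freedom = 4 − 1 = 3; critical value at α = 0.05 is 7.815.
Since 1.767 < 7.815, we fail to reject the null hypothesis — the data are consistent with the 1:1:1:1 ratio.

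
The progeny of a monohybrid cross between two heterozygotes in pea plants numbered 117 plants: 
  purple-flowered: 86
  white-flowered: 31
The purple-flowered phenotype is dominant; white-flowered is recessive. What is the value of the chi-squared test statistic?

For a monohybrid cross between heterozygotes with complete dominance, the expected phenotypic ratio is 3:1.
Expected counts for N = 117 under a 3:1 ratio (total parts = 4):
  purple-flowered: 117 × 3/4 = 87.75
  white-flowered: 117 × 1/4 = 29.25
χ² = Σ (O − E)² / E
  purple-flowered: (86 − 87.75)² / 87.75 = 0.0349
  white-flowered: (31 − 29.25)² / 29.25 = 0.1047
χ² = 0.0349 + 0.1047 = 0.1396 ≈ 0.140

0.140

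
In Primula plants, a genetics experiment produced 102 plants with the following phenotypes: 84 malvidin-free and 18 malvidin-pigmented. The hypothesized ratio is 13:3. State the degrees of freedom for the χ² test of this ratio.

A goodness-of-fit test with 2 phenotype classes has df = 2 − 1 = 1.

1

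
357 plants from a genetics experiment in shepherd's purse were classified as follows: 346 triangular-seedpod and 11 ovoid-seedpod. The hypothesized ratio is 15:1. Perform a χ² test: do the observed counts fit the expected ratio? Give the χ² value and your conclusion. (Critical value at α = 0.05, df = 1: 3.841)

6.118; not consistent

Under the 15:1 hypothesis (Σ ratio = 16, N = 357):
  triangular-seedpod: 357 × 15/16 = 334.6875
  ovoid-seedpod: 357 × 1/16 = 22.3125
χ² = Σ (O − E)² / E
  triangular-seedpod: (346 − 334.6875)² / 334.6875 = 0.3824
  ovoid-seedpod: (11 − 22.3125)² / 22.3125 = 5.7355
χ² = 0.3824 + 5.7355 = 6.1179 ≈ 6.118
Degrees of freedom = 2 − 1 = 1; critical value at α = 0.05 is 3.841.
Since 6.118 > 3.841, we reject the null hypothesis — the data do not fit the 15:1 ratio.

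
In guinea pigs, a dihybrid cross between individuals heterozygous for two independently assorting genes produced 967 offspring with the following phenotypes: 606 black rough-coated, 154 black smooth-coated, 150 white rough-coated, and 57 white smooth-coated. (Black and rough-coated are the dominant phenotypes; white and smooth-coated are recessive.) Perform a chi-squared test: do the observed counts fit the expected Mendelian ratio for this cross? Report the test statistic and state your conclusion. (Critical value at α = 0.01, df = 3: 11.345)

16.799; not consistent

A dihybrid F₂ with independent assortment and complete dominance at both loci gives a 9:3:3:1 phenotypic ratio.
The 9:3:3:1 ratio has 16 parts, so with N = 967 the expected counts are:
  black rough-coated: 967 × 9/16 = 543.9375
  black smooth-coated: 967 × 3/16 = 181.3125
  white rough-coated: 967 × 3/16 = 181.3125
  white smooth-coated: 967 × 1/16 = 60.4375
χ² = Σ (O − E)² / E
  black rough-coated: (606 − 543.9375)² / 543.9375 = 7.0812
  black smooth-coated: (154 − 181.3125)² / 181.3125 = 4.1143
  white rough-coated: (150 − 181.3125)² / 181.3125 = 5.4076
  white smooth-coated: (57 − 60.4375)² / 60.4375 = 0.1955
χ² = 7.0812 + 4.1143 + 5.4076 + 0.1955 = 16.7986 ≈ 16.799
Degrees of freedom = 4 − 1 = 3; critical value at α = 0.01 is 11.345.
Since 16.799 > 11.345, we reject the null hypothesis — the data do not fit the 9:3:3:1 ratio.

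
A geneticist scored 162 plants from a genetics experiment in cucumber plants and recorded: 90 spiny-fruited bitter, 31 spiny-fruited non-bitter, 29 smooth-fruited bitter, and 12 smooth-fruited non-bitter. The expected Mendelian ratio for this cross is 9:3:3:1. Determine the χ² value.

0.436

Total ratio parts = 16. Expected numbers out of 162:
  spiny-fruited bitter: 162 × 9/16 = 91.125
  spiny-fruited non-bitter: 162 × 3/16 = 30.375
  smooth-fruited bitter: 162 × 3/16 = 30.375
  smooth-fruited non-bitter: 162 × 1/16 = 10.125
χ² = Σ (O − E)² / E
  spiny-fruited bitter: (90 − 91.125)² / 91.125 = 0.0139
  spiny-fruited non-bitter: (31 − 30.375)² / 30.375 = 0.0129
  smooth-fruited bitter: (29 − 30.375)² / 30.375 = 0.0622
  smooth-fruited non-bitter: (12 − 10.125)² / 10.125 = 0.3472
χ² = 0.0139 + 0.0129 + 0.0622 + 0.3472 = 0.4362 ≈ 0.436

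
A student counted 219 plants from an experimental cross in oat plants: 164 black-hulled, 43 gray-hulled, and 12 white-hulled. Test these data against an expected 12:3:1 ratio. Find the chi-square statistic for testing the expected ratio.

0.300

The 12:3:1 ratio has 16 parts, so with N = 219 the expected counts are:
  black-hulled: 219 × 12/16 = 164.25
  gray-hulled: 219 × 3/16 = 41.0625
  white-hulled: 219 × 1/16 = 13.6875
χ² = Σ (O − E)² / E
  black-hulled: (164 − 164.25)² / 164.25 = 0.0004
  gray-hulled: (43 − 41.0625)² / 41.0625 = 0.0914
  white-hulled: (12 − 13.6875)² / 13.6875 = 0.2080
χ² = 0.0004 + 0.0914 + 0.2080 = 0.2998 ≈ 0.300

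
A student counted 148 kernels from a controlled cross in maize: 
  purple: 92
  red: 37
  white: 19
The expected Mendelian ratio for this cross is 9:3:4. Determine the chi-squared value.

12.760

Expected counts for N = 148 under a 9:3:4 ratio (total parts = 16):
  purple: 148 × 9/16 = 83.25
  red: 148 × 3/16 = 27.75
  white: 148 × 4/16 = 37
χ² = Σ (O − E)² / E
  purple: (92 − 83.25)² / 83.25 = 0.9197
  red: (37 − 27.75)² / 27.75 = 3.0833
  white: (19 − 37)² / 37 = 8.7568
χ² = 0.9197 + 3.0833 + 8.7568 = 12.7598 ≈ 12.760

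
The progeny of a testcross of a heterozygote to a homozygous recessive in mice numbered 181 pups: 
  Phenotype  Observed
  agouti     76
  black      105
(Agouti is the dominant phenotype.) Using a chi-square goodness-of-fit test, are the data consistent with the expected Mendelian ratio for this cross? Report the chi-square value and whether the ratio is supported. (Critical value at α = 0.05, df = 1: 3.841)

A testcross of a heterozygote (Aa × aa) gives a 1:1 phenotypic ratio.
Under the 1:1 hypothesis (Σ ratio = 2, N = 181):
  agouti: 181 × 1/2 = 90.5
  black: 181 × 1/2 = 90.5
χ² = Σ (O − E)² / E
  agouti: (76 − 90.5)² / 90.5 = 2.3232
  black: (105 − 90.5)² / 90.5 = 2.3232
χ² = 2.3232 + 2.3232 = 4.6464 ≈ 4.646
Degrees of freedom = 2 − 1 = 1; critical value at α = 0.05 is 3.841.
Since 4.646 > 3.841, we reject the null hypothesis — the data do not fit the 1:1 ratio.

4.646; not consistent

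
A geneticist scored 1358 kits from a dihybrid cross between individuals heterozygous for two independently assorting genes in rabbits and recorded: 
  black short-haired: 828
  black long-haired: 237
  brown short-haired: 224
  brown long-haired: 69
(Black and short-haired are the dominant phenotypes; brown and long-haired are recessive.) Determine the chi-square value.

13.256

A dihybrid F₂ with independent assortment and complete dominance at both loci gives a 9:3:3:1 phenotypic ratio.
The 9:3:3:1 ratio has 16 parts, so with N = 1358 the expected counts are:
  black short-haired: 1358 × 9/16 = 763.875
  black long-haired: 1358 × 3/16 = 254.625
  brown short-haired: 1358 × 3/16 = 254.625
  brown long-haired: 1358 × 1/16 = 84.875
χ² = Σ (O − E)² / E
  black short-haired: (828 − 763.875)² / 763.875 = 5.3831
  black long-haired: (237 − 254.625)² / 254.625 = 1.2200
  brown short-haired: (224 − 254.625)² / 254.625 = 3.6834
  brown long-haired: (69 − 84.875)² / 84.875 = 2.9693
χ² = 5.3831 + 1.2200 + 3.6834 + 2.9693 = 13.2558 ≈ 13.256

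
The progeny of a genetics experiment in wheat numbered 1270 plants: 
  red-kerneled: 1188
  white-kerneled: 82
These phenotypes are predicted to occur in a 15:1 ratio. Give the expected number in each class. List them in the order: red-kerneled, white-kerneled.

1190.625, 79.375

Under the 15:1 hypothesis (Σ ratio = 16, N = 1270):
  red-kerneled: 1270 × 15/16 = 1190.625
  white-kerneled: 1270 × 1/16 = 79.375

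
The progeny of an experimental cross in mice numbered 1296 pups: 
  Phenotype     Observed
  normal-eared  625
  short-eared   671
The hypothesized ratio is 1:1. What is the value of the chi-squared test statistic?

Under the 1:1 hypothesis (Σ ratio = 2, N = 1296):
  normal-eared: 1296 × 1/2 = 648
  short-eared: 1296 × 1/2 = 648
χ² = Σ (O − E)² / E
  normal-eared: (625 − 648)² / 648 = 0.8164
  short-eared: (671 − 648)² / 648 = 0.8164
χ² = 0.8164 + 0.8164 = 1.6328 ≈ 1.633

1.633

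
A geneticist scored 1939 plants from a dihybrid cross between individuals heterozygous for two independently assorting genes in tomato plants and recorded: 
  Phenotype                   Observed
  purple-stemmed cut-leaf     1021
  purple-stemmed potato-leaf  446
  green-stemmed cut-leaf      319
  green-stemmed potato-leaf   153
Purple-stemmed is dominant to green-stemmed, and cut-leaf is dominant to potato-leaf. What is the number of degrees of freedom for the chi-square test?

3

A dihybrid F₂ with independent assortment and complete dominance at both loci gives a 9:3:3:1 phenotypic ratio.
A goodness-of-fit test with 4 phenotype classes has df = 4 − 1 = 3.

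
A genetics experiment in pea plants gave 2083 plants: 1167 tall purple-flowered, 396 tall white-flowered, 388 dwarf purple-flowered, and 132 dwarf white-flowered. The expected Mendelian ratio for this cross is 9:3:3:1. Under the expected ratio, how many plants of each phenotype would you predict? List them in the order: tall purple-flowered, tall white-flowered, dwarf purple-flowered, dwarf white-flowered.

1171.6875, 390.5625, 390.5625, 130.1875

Total ratio parts = 16. Expected numbers out of 2083:
  tall purple-flowered: 2083 × 9/16 = 1171.6875
  tall white-flowered: 2083 × 3/16 = 390.5625
  dwarf purple-flowered: 2083 × 3/16 = 390.5625
  dwarf white-flowered: 2083 × 1/16 = 130.1875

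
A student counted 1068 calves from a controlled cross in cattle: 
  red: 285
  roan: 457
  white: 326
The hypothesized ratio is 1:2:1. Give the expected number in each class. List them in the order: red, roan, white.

Expected counts for N = 1068 under a 1:2:1 ratio (total parts = 4):
  red: 1068 × 1/4 = 267
  roan: 1068 × 2/4 = 534
  white: 1068 × 1/4 = 267

267, 534, 267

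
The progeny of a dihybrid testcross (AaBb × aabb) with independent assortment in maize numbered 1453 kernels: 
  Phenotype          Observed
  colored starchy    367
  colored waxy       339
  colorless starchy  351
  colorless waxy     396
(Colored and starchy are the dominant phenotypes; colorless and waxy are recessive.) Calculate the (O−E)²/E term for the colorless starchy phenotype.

0.413

A dihybrid testcross with independent assortment gives a 1:1:1:1 ratio.
The 1:1:1:1 ratio has 4 parts, so with N = 1453 the expected counts are:
  colored starchy: 1453 × 1/4 = 363.25
  colored waxy: 1453 × 1/4 = 363.25
  colorless starchy: 1453 × 1/4 = 363.25
  colorless waxy: 1453 × 1/4 = 363.25
Contribution of colorless starchy: (351 − 363.25)² / 363.25 = 0.4131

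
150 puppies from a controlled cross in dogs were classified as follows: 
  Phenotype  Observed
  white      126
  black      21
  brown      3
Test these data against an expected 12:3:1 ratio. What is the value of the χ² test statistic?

Under the 12:3:1 hypothesis (Σ ratio = 16, N = 150):
  white: 150 × 12/16 = 112.5
  black: 150 × 3/16 = 28.125
  brown: 150 × 1/16 = 9.375
χ² = Σ (O − E)² / E
  white: (126 − 112.5)² / 112.5 = 1.6200
  black: (21 − 28.125)² / 28.125 = 1.8050
  brown: (3 − 9.375)² / 9.375 = 4.3350
χ² = 1.6200 + 1.8050 + 4.3350 = 7.760

7.760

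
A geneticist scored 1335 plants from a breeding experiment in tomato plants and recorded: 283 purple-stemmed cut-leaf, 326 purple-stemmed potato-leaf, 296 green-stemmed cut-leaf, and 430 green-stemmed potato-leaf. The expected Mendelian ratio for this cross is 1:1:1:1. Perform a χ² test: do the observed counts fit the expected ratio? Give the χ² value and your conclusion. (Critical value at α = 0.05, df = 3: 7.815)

Under the 1:1:1:1 hypothesis (Σ ratio = 4, N = 1335):
  purple-stemmed cut-leaf: 1335 × 1/4 = 333.75
  purple-stemmed potato-leaf: 1335 × 1/4 = 333.75
  green-stemmed cut-leaf: 1335 × 1/4 = 333.75
  green-stemmed potato-leaf: 1335 × 1/4 = 333.75
χ² = Σ (O − E)² / E
  purple-stemmed cut-leaf: (283 − 333.75)² / 333.75 = 7.7170
  purple-stemmed potato-leaf: (326 − 333.75)² / 333.75 = 0.1800
  green-stemmed cut-leaf: (296 − 333.75)² / 333.75 = 4.2699
  green-stemmed potato-leaf: (430 − 333.75)² / 333.75 = 27.7575
χ² = 7.7170 + 0.1800 + 4.2699 + 27.7575 = 39.9244 ≈ 39.924
Degrees of freedom = 4 − 1 = 3; critical value at α = 0.05 is 7.815.
Since 39.924 > 7.815, we reject the null hypothesis — the data do not fit the 1:1:1:1 ratio.

39.924; not consistent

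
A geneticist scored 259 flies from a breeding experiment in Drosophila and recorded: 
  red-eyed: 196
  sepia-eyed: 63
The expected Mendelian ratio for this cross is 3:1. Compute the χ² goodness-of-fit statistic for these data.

Expected counts for N = 259 under a 3:1 ratio (total parts = 4):
  red-eyed: 259 × 3/4 = 194.25
  sepia-eyed: 259 × 1/4 = 64.75
χ² = Σ (O − E)² / E
  red-eyed: (196 − 194.25)² / 194.25 = 0.0158
  sepia-eyed: (63 − 64.75)² / 64.75 = 0.0473
χ² = 0.0158 + 0.0473 = 0.0631 ≈ 0.063

0.063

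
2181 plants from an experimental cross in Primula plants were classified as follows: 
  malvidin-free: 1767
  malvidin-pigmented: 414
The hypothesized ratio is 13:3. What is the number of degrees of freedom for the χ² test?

A goodness-of-fit test with 2 phenotype classes has df = 2 − 1 = 1.

1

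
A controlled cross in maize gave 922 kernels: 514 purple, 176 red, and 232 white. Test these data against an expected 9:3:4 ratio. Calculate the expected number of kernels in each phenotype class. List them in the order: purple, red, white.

Total ratio parts = 16. Expected numbers out of 922:
  purple: 922 × 9/16 = 518.625
  red: 922 × 3/16 = 172.875
  white: 922 × 4/16 = 230.5

518.625, 172.875, 230.5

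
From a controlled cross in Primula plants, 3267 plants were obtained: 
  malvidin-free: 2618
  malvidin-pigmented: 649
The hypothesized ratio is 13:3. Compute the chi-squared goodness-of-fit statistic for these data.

2.668

The 13:3 ratio has 16 parts, so with N = 3267 the expected counts are:
  malvidin-free: 3267 × 13/16 = 2654.4375
  malvidin-pigmented: 3267 × 3/16 = 612.5625
χ² = Σ (O − E)² / E
  malvidin-free: (2618 − 2654.4375)² / 2654.4375 = 0.5002
  malvidin-pigmented: (649 − 612.5625)² / 612.5625 = 2.1674
χ² = 0.5002 + 2.1674 = 2.6676 ≈ 2.668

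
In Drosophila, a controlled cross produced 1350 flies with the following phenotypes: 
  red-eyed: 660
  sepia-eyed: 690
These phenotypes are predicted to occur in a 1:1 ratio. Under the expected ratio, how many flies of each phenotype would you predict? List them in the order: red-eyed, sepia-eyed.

675, 675

The 1:1 ratio has 2 parts, so with N = 1350 the expected counts are:
  red-eyed: 1350 × 1/2 = 675
  sepia-eyed: 1350 × 1/2 = 675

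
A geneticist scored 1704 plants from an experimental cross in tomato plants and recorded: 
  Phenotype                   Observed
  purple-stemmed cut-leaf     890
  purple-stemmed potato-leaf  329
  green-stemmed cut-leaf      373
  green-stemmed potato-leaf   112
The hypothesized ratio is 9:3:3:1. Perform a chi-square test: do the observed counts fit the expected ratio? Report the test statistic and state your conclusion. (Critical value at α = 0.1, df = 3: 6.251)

The 9:3:3:1 ratio has 16 parts, so with N = 1704 the expected counts are:
  purple-stemmed cut-leaf: 1704 × 9/16 = 958.5
  purple-stemmed potato-leaf: 1704 × 3/16 = 319.5
  green-stemmed cut-leaf: 1704 × 3/16 = 319.5
  green-stemmed potato-leaf: 1704 × 1/16 = 106.5
χ² = Σ (O − E)² / E
  purple-stemmed cut-leaf: (890 − 958.5)² / 958.5 = 4.8954
  purple-stemmed potato-leaf: (329 − 319.5)² / 319.5 = 0.2825
  green-stemmed cut-leaf: (373 − 319.5)² / 319.5 = 8.9585
  green-stemmed potato-leaf: (112 − 106.5)² / 106.5 = 0.2840
χ² = 4.8954 + 0.2825 + 8.9585 + 0.2840 = 14.4204 ≈ 14.420
Degrees of freedom = 4 − 1 = 3; critical value at α = 0.1 is 6.251.
Since 14.420 > 6.251, we reject the null hypothesis — the data do not fit the 9:3:3:1 ratio.

14.420; not consistent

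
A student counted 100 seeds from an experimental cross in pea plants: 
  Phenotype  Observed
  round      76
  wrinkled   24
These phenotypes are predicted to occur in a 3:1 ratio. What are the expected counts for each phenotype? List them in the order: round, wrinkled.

75, 25

Under the 3:1 hypothesis (Σ ratio = 4, N = 100):
  round: 100 × 3/4 = 75
  wrinkled: 100 × 1/4 = 25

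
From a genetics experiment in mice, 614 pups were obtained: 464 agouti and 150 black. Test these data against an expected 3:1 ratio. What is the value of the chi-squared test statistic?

0.106

Under the 3:1 hypothesis (Σ ratio = 4, N = 614):
  agouti: 614 × 3/4 = 460.5
  black: 614 × 1/4 = 153.5
χ² = Σ (O − E)² / E
  agouti: (464 − 460.5)² / 460.5 = 0.0266
  black: (150 − 153.5)² / 153.5 = 0.0798
χ² = 0.0266 + 0.0798 = 0.1064 ≈ 0.106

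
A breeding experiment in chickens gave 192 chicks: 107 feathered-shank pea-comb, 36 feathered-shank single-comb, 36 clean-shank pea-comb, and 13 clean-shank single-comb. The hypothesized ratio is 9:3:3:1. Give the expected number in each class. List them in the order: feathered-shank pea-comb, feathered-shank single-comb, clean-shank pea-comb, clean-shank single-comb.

108, 36, 36, 12

Under the 9:3:3:1 hypothesis (Σ ratio = 16, N = 192):
  feathered-shank pea-comb: 192 × 9/16 = 108
  feathered-shank single-comb: 192 × 3/16 = 36
  clean-shank pea-comb: 192 × 3/16 = 36
  clean-shank single-comb: 192 × 1/16 = 12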